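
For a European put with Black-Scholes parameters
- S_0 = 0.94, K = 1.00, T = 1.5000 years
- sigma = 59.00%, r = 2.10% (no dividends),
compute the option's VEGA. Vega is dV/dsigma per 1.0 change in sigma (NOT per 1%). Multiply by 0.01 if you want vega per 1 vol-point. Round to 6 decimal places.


d1 = 0.3192634434; d2 = -0.4033360308
phi(d1) = 0.3791197706; exp(-qT) = 1.0000000000; exp(-rT) = 0.9689909565
Vega = S * exp(-qT) * phi(d1) * sqrt(T) = 0.9400 * 1.0000000000 * 0.3791197706 * 1.2247448714 = 0.436465

Answer: Vega = 0.436465


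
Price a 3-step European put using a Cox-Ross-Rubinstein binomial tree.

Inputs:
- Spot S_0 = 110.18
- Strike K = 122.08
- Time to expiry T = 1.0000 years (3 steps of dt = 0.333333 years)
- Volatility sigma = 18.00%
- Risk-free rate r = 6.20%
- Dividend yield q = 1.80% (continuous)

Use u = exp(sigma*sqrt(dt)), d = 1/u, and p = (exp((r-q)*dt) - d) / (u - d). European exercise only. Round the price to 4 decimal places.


dt = T/N = 0.333333
u = exp(sigma*sqrt(dt)) = 1.109515; d = 1/u = 0.901295
p = (exp((r-q)*dt) - d) / (u - d) = 0.545000
Discount per step: exp(-r*dt) = 0.979545
Stock lattice S(k, i) with i counting down-moves:
  k=0: S(0,0) = 110.1800
  k=1: S(1,0) = 122.2464; S(1,1) = 99.3046
  k=2: S(2,0) = 135.6342; S(2,1) = 110.1800; S(2,2) = 89.5027
  k=3: S(3,0) = 150.4882; S(3,1) = 122.2464; S(3,2) = 99.3046; S(3,3) = 80.6683
Terminal payoffs V(N, i) = max(K - S_T, 0):
  V(3,0) = 0.000000; V(3,1) = 0.000000; V(3,2) = 22.775355; V(3,3) = 41.411655
Backward induction: V(k, i) = exp(-r*dt) * [p * V(k+1, i) + (1-p) * V(k+1, i+1)].
  V(2,0) = exp(-r*dt) * [p*0.000000 + (1-p)*0.000000] = 0.000000
  V(2,1) = exp(-r*dt) * [p*0.000000 + (1-p)*22.775355] = 10.150824
  V(2,2) = exp(-r*dt) * [p*22.775355 + (1-p)*41.411655] = 30.615569
  V(1,0) = exp(-r*dt) * [p*0.000000 + (1-p)*10.150824] = 4.524154
  V(1,1) = exp(-r*dt) * [p*10.150824 + (1-p)*30.615569] = 19.064193
  V(0,0) = exp(-r*dt) * [p*4.524154 + (1-p)*19.064193] = 10.912013

Answer: Price = V(0,0) = 10.9120


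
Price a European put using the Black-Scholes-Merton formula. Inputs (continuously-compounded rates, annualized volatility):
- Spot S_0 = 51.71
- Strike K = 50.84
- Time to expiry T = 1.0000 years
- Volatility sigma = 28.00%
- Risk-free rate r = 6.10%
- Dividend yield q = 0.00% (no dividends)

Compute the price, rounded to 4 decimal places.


d1 = (ln(S/K) + (r - q + 0.5*sigma^2) * T) / (sigma * sqrt(T)) = 0.41845621
d2 = d1 - sigma * sqrt(T) = 0.13845621
exp(-rT) = 0.94082324; exp(-qT) = 1.00000000
P = K * exp(-rT) * N(-d2) - S_0 * exp(-qT) * N(-d1)
N(-d1) = 0.33780680; N(-d2) = 0.44493994
P = 50.8400 * 0.94082324 * 0.44493994 - 51.7100 * 1.00000000 * 0.33780680 = 3.8141

Answer: Price = 3.8141


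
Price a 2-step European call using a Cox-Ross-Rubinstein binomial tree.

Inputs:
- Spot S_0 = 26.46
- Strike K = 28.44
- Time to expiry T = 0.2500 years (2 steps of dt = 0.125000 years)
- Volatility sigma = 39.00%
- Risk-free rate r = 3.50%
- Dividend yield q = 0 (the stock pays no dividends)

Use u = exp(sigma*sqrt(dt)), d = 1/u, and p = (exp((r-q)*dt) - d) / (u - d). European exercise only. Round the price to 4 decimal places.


dt = T/N = 0.125000
u = exp(sigma*sqrt(dt)) = 1.147844; d = 1/u = 0.871198
p = (exp((r-q)*dt) - d) / (u - d) = 0.481432
Discount per step: exp(-r*dt) = 0.995635
Stock lattice S(k, i) with i counting down-moves:
  k=0: S(0,0) = 26.4600
  k=1: S(1,0) = 30.3720; S(1,1) = 23.0519
  k=2: S(2,0) = 34.8623; S(2,1) = 26.4600; S(2,2) = 20.0828
Terminal payoffs V(N, i) = max(S_T - K, 0):
  V(2,0) = 6.422293; V(2,1) = 0.000000; V(2,2) = 0.000000
Backward induction: V(k, i) = exp(-r*dt) * [p * V(k+1, i) + (1-p) * V(k+1, i+1)].
  V(1,0) = exp(-r*dt) * [p*6.422293 + (1-p)*0.000000] = 3.078400
  V(1,1) = exp(-r*dt) * [p*0.000000 + (1-p)*0.000000] = 0.000000
  V(0,0) = exp(-r*dt) * [p*3.078400 + (1-p)*0.000000] = 1.475571

Answer: Price = V(0,0) = 1.4756


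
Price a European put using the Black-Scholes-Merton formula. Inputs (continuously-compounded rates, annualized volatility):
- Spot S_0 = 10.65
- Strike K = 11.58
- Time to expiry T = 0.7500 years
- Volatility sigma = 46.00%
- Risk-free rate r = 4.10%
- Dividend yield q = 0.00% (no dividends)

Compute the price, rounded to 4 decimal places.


Answer: Price = 2.0319

Derivation:
d1 = (ln(S/K) + (r - q + 0.5*sigma^2) * T) / (sigma * sqrt(T)) = 0.06622062
d2 = d1 - sigma * sqrt(T) = -0.33215107
exp(-rT) = 0.96971797; exp(-qT) = 1.00000000
P = K * exp(-rT) * N(-d2) - S_0 * exp(-qT) * N(-d1)
N(-d1) = 0.47360109; N(-d2) = 0.63011240
P = 11.5800 * 0.96971797 * 0.63011240 - 10.6500 * 1.00000000 * 0.47360109 = 2.0319


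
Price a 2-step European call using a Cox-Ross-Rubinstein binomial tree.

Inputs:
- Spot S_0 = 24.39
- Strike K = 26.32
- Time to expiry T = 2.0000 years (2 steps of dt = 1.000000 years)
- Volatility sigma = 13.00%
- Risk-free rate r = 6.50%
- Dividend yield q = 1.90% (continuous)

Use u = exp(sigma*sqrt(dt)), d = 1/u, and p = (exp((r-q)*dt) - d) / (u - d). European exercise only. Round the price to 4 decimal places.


dt = T/N = 1.000000
u = exp(sigma*sqrt(dt)) = 1.138828; d = 1/u = 0.878095
p = (exp((r-q)*dt) - d) / (u - d) = 0.648092
Discount per step: exp(-r*dt) = 0.937067
Stock lattice S(k, i) with i counting down-moves:
  k=0: S(0,0) = 24.3900
  k=1: S(1,0) = 27.7760; S(1,1) = 21.4167
  k=2: S(2,0) = 31.6321; S(2,1) = 24.3900; S(2,2) = 18.8059
Terminal payoffs V(N, i) = max(S_T - K, 0):
  V(2,0) = 5.312125; V(2,1) = 0.000000; V(2,2) = 0.000000
Backward induction: V(k, i) = exp(-r*dt) * [p * V(k+1, i) + (1-p) * V(k+1, i+1)].
  V(1,0) = exp(-r*dt) * [p*5.312125 + (1-p)*0.000000] = 3.226086
  V(1,1) = exp(-r*dt) * [p*0.000000 + (1-p)*0.000000] = 0.000000
  V(0,0) = exp(-r*dt) * [p*3.226086 + (1-p)*0.000000] = 1.959221

Answer: Price = V(0,0) = 1.9592


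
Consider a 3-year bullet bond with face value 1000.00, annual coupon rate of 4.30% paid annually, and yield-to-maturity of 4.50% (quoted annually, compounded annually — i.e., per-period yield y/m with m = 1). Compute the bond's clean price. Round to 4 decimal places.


Answer: Price = 994.5021

Derivation:
Coupon per period c = face * coupon_rate / m = 43.000000
Periods per year m = 1; per-period yield y/m = 0.045000
Number of cashflows N = 3
Cashflows (t years, CF_t, discount factor 1/(1+y/m)^(m*t), PV):
  t = 1.0000: CF_t = 43.000000, DF = 0.956938, PV = 41.148325
  t = 2.0000: CF_t = 43.000000, DF = 0.915730, PV = 39.376388
  t = 3.0000: CF_t = 1043.000000, DF = 0.876297, PV = 913.977358
Price P = sum_t PV_t = 994.502071


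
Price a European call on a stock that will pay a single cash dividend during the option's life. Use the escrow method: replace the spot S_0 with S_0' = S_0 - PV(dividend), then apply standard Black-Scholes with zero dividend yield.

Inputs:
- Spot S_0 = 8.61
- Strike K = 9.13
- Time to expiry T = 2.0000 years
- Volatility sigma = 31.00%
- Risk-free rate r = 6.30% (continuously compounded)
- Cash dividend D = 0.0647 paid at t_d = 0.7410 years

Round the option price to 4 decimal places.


PV(D) = D * exp(-r * t_d) = 0.0647 * 0.95438989 = 0.06174903
S_0' = S_0 - PV(D) = 8.6100 - 0.06174903 = 8.54825097
d1 = (ln(S_0'/K) + (r + sigma^2/2)*T) / (sigma*sqrt(T)) = 0.35642973
d2 = d1 - sigma*sqrt(T) = -0.08197648
exp(-rT) = 0.88161485
N(d1) = 0.63924061; N(d2) = 0.46733271
C = S_0' * N(d1) - K * exp(-rT) * N(d2) = 8.54825097 * 0.63924061 - 9.1300 * 0.88161485 * 0.46733271 = 1.7028

Answer: Price = 1.7028


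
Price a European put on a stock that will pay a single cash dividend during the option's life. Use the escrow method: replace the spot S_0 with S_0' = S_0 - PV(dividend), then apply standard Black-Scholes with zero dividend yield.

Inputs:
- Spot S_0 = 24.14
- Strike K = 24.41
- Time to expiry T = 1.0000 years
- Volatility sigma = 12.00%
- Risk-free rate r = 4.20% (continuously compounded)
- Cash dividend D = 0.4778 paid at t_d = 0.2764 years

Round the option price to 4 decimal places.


Answer: Price = 1.0001

Derivation:
PV(D) = D * exp(-r * t_d) = 0.4778 * 0.98845832 = 0.47228539
S_0' = S_0 - PV(D) = 24.1400 - 0.47228539 = 23.66771461
d1 = (ln(S_0'/K) + (r + sigma^2/2)*T) / (sigma*sqrt(T)) = 0.15265819
d2 = d1 - sigma*sqrt(T) = 0.03265819
exp(-rT) = 0.95886978
N(-d1) = 0.43933392; N(-d2) = 0.48697358
P = K * exp(-rT) * N(-d2) - S_0' * N(-d1) = 24.4100 * 0.95886978 * 0.48697358 - 23.66771461 * 0.43933392 = 1.0001


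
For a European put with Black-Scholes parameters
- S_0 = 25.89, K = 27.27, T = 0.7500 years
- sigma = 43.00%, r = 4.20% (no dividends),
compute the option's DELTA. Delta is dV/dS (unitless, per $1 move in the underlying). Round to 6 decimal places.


Answer: Delta = -0.447756

Derivation:
d1 = 0.1313326770; d2 = -0.2410582466
phi(d1) = 0.3955165412; exp(-qT) = 1.0000000000; exp(-rT) = 0.9689909565
N(-d1) = 0.4477560716
Delta = -exp(-qT) * N(-d1) = -1.0000000000 * 0.4477560716 = -0.447756


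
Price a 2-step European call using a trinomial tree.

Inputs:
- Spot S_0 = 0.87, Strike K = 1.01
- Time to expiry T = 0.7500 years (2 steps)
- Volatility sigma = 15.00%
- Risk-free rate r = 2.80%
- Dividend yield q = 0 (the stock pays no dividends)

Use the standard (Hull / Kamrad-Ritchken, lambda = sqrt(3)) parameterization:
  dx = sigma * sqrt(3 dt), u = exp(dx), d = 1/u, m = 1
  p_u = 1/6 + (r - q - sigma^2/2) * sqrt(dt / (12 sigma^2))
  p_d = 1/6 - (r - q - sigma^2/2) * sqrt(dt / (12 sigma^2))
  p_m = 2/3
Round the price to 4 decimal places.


dt = T/N = 0.375000; dx = sigma*sqrt(3*dt) = 0.159099
u = exp(dx) = 1.172454; d = 1/u = 0.852912
p_u = 0.186407, p_m = 0.666667, p_d = 0.146927
Discount per step: exp(-r*dt) = 0.989555
Stock lattice S(k, j) with j the centered position index:
  k=0: S(0,+0) = 0.8700
  k=1: S(1,-1) = 0.7420; S(1,+0) = 0.8700; S(1,+1) = 1.0200
  k=2: S(2,-2) = 0.6329; S(2,-1) = 0.7420; S(2,+0) = 0.8700; S(2,+1) = 1.0200; S(2,+2) = 1.1959
Terminal payoffs V(N, j) = max(S_T - K, 0):
  V(2,-2) = 0.000000; V(2,-1) = 0.000000; V(2,+0) = 0.000000; V(2,+1) = 0.010035; V(2,+2) = 0.185944
Backward induction: V(k, j) = exp(-r*dt) * [p_u * V(k+1, j+1) + p_m * V(k+1, j) + p_d * V(k+1, j-1)]
  V(1,-1) = exp(-r*dt) * [p_u*0.000000 + p_m*0.000000 + p_d*0.000000] = 0.000000
  V(1,+0) = exp(-r*dt) * [p_u*0.010035 + p_m*0.000000 + p_d*0.000000] = 0.001851
  V(1,+1) = exp(-r*dt) * [p_u*0.185944 + p_m*0.010035 + p_d*0.000000] = 0.040919
  V(0,+0) = exp(-r*dt) * [p_u*0.040919 + p_m*0.001851 + p_d*0.000000] = 0.008769

Answer: Price = V(0,0) = 0.0088


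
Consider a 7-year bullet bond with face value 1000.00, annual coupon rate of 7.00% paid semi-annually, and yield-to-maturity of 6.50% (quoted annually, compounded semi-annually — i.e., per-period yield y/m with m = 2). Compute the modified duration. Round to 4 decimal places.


Coupon per period c = face * coupon_rate / m = 35.000000
Periods per year m = 2; per-period yield y/m = 0.032500
Number of cashflows N = 14
Cashflows (t years, CF_t, discount factor 1/(1+y/m)^(m*t), PV):
  t = 0.5000: CF_t = 35.000000, DF = 0.968523, PV = 33.898305
  t = 1.0000: CF_t = 35.000000, DF = 0.938037, PV = 32.831288
  t = 1.5000: CF_t = 35.000000, DF = 0.908510, PV = 31.797858
  t = 2.0000: CF_t = 35.000000, DF = 0.879913, PV = 30.796957
  t = 2.5000: CF_t = 35.000000, DF = 0.852216, PV = 29.827561
  t = 3.0000: CF_t = 35.000000, DF = 0.825391, PV = 28.888679
  t = 3.5000: CF_t = 35.000000, DF = 0.799410, PV = 27.979350
  t = 4.0000: CF_t = 35.000000, DF = 0.774247, PV = 27.098644
  t = 4.5000: CF_t = 35.000000, DF = 0.749876, PV = 26.245660
  t = 5.0000: CF_t = 35.000000, DF = 0.726272, PV = 25.419526
  t = 5.5000: CF_t = 35.000000, DF = 0.703411, PV = 24.619395
  t = 6.0000: CF_t = 35.000000, DF = 0.681270, PV = 23.844451
  t = 6.5000: CF_t = 35.000000, DF = 0.659826, PV = 23.093899
  t = 7.0000: CF_t = 1035.000000, DF = 0.639056, PV = 661.423323
Price P = sum_t PV_t = 1027.764896
First compute Macaulay numerator sum_t t * PV_t:
  t * PV_t at t = 0.5000: 16.949153
  t * PV_t at t = 1.0000: 32.831288
  t * PV_t at t = 1.5000: 47.696787
  t * PV_t at t = 2.0000: 61.593913
  t * PV_t at t = 2.5000: 74.568903
  t * PV_t at t = 3.0000: 86.666037
  t * PV_t at t = 3.5000: 97.927725
  t * PV_t at t = 4.0000: 108.394577
  t * PV_t at t = 4.5000: 118.105471
  t * PV_t at t = 5.0000: 127.097628
  t * PV_t at t = 5.5000: 135.406674
  t * PV_t at t = 6.0000: 143.066704
  t * PV_t at t = 6.5000: 150.110343
  t * PV_t at t = 7.0000: 4629.963264
Macaulay duration D = 5830.378466 / 1027.764896 = 5.672872
Modified duration = D / (1 + y/m) = 5.672872 / (1 + 0.032500) = 5.494307

Answer: Modified duration = 5.4943


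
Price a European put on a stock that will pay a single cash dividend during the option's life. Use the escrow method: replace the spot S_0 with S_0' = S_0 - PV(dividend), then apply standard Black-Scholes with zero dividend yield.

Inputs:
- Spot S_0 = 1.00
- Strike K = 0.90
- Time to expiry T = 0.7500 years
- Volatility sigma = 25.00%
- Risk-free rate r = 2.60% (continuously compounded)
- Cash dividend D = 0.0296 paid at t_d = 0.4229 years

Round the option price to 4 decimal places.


PV(D) = D * exp(-r * t_d) = 0.0296 * 0.98906483 = 0.02927632
S_0' = S_0 - PV(D) = 1.0000 - 0.02927632 = 0.97072368
d1 = (ln(S_0'/K) + (r + sigma^2/2)*T) / (sigma*sqrt(T)) = 0.54771877
d2 = d1 - sigma*sqrt(T) = 0.33121242
exp(-rT) = 0.98068890
N(-d1) = 0.29194251; N(-d2) = 0.37024202
P = K * exp(-rT) * N(-d2) - S_0' * N(-d1) = 0.9000 * 0.98068890 * 0.37024202 - 0.97072368 * 0.29194251 = 0.0434

Answer: Price = 0.0434


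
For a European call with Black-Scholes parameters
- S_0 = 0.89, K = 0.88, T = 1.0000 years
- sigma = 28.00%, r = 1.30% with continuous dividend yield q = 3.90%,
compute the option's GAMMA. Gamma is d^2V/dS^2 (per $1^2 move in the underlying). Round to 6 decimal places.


d1 = 0.0874984116; d2 = -0.1925015884
phi(d1) = 0.3974180541; exp(-qT) = 0.9617507091; exp(-rT) = 0.9870841350
Gamma = exp(-qT) * phi(d1) / (S * sigma * sqrt(T)) = 0.9617507091 * 0.3974180541 / (0.8900 * 0.2800 * 1.0000000000) = 1.533776

Answer: Gamma = 1.533776


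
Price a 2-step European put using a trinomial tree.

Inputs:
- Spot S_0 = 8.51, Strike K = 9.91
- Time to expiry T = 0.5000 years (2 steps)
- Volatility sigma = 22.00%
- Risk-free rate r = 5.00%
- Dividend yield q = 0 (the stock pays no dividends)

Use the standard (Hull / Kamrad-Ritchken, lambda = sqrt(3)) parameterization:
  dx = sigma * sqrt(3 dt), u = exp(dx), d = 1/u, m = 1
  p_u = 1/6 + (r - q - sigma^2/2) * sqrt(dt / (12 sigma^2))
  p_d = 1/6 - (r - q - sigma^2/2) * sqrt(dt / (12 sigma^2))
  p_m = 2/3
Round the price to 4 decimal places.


dt = T/N = 0.250000; dx = sigma*sqrt(3*dt) = 0.190526
u = exp(dx) = 1.209885; d = 1/u = 0.826525
p_u = 0.183594, p_m = 0.666667, p_d = 0.149740
Discount per step: exp(-r*dt) = 0.987578
Stock lattice S(k, j) with j the centered position index:
  k=0: S(0,+0) = 8.5100
  k=1: S(1,-1) = 7.0337; S(1,+0) = 8.5100; S(1,+1) = 10.2961
  k=2: S(2,-2) = 5.8135; S(2,-1) = 7.0337; S(2,+0) = 8.5100; S(2,+1) = 10.2961; S(2,+2) = 12.4571
Terminal payoffs V(N, j) = max(K - S_T, 0):
  V(2,-2) = 4.096454; V(2,-1) = 2.876276; V(2,+0) = 1.400000; V(2,+1) = 0.000000; V(2,+2) = 0.000000
Backward induction: V(k, j) = exp(-r*dt) * [p_u * V(k+1, j+1) + p_m * V(k+1, j) + p_d * V(k+1, j-1)]
  V(1,-1) = exp(-r*dt) * [p_u*1.400000 + p_m*2.876276 + p_d*4.096454] = 2.753318
  V(1,+0) = exp(-r*dt) * [p_u*0.000000 + p_m*1.400000 + p_d*2.876276] = 1.347082
  V(1,+1) = exp(-r*dt) * [p_u*0.000000 + p_m*0.000000 + p_d*1.400000] = 0.207032
  V(0,+0) = exp(-r*dt) * [p_u*0.207032 + p_m*1.347082 + p_d*2.753318] = 1.331596

Answer: Price = V(0,0) = 1.3316


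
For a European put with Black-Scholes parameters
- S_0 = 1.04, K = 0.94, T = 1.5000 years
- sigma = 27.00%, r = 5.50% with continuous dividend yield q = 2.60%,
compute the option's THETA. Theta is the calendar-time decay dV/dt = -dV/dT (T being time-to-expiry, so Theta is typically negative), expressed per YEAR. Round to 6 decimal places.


d1 = 0.6026080948; d2 = 0.2719269796
phi(d1) = 0.3327024303; exp(-qT) = 0.9617507091; exp(-rT) = 0.9208114379
Theta = -S*exp(-qT)*phi(d1)*sigma/(2*sqrt(T)) + r*K*exp(-rT)*N(-d2) - q*S*exp(-qT)*N(-d1)
N(-d1) = 0.2733847170; N(-d2) = 0.3928390830; sqrt(T) = 1.2247448714
Term 1 = -1.0400 * 0.9617507091 * 0.3327024303 * 0.2700 / (2 * 1.2247448714) = -0.0366808986
Term 2 = 0.0550 * 0.9400 * 0.9208114379 * 0.3928390830 = 0.0187014783
Term 3 = -0.0260 * 1.0400 * 0.9617507091 * 0.2733847170 = -0.0071095716
Theta = -0.0366808986 + (0.0187014783) + (-0.0071095716) = -0.025089

Answer: Theta = -0.025089


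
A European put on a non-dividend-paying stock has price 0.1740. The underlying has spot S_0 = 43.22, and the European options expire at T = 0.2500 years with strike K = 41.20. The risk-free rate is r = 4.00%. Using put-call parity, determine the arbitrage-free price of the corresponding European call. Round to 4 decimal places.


Put-call parity: C - P = S_0 * exp(-qT) - K * exp(-rT).
S_0 * exp(-qT) = 43.2200 * 1.00000000 = 43.22000000
K * exp(-rT) = 41.2000 * 0.99004983 = 40.79005315
C = P + S*exp(-qT) - K*exp(-rT)
C = 0.1740 + 43.22000000 - 40.79005315 = 2.6039

Answer: Call price = 2.6039


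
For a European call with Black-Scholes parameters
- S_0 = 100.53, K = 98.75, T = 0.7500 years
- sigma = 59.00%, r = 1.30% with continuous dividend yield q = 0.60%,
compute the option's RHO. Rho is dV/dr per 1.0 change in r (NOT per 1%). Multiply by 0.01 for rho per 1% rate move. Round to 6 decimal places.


d1 = 0.3007158951; d2 = -0.2102390931
phi(d1) = 0.3813058164; exp(-qT) = 0.9955101098; exp(-rT) = 0.9902973771
N(d2) = 0.4167405347
Rho = K*T*exp(-rT)*N(d2) = 98.7500 * 0.7500 * 0.9902973771 * 0.4167405347 = 30.565376

Answer: Rho = 30.565376


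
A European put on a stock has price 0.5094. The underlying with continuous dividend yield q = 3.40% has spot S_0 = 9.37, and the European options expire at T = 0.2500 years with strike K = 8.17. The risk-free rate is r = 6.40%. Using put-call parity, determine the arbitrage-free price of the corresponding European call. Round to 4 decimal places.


Answer: Call price = 1.7598

Derivation:
Put-call parity: C - P = S_0 * exp(-qT) - K * exp(-rT).
S_0 * exp(-qT) = 9.3700 * 0.99153602 = 9.29069253
K * exp(-rT) = 8.1700 * 0.98412732 = 8.04032020
C = P + S*exp(-qT) - K*exp(-rT)
C = 0.5094 + 9.29069253 - 8.04032020 = 1.7598


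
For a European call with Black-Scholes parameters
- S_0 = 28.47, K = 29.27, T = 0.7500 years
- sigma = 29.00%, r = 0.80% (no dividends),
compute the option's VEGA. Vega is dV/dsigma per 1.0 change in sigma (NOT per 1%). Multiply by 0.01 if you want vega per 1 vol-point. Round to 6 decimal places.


Answer: Vega = 9.828694

Derivation:
d1 = 0.0391216547; d2 = -0.2120257124
phi(d1) = 0.3986371058; exp(-qT) = 1.0000000000; exp(-rT) = 0.9940179641
Vega = S * exp(-qT) * phi(d1) * sqrt(T) = 28.4700 * 1.0000000000 * 0.3986371058 * 0.8660254038 = 9.828694


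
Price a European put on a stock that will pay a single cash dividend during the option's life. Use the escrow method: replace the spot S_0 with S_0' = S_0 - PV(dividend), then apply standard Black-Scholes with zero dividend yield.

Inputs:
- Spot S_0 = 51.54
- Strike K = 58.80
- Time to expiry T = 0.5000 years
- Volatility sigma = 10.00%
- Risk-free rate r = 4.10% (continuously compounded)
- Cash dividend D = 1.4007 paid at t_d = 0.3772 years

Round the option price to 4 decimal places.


Answer: Price = 7.4822

Derivation:
PV(D) = D * exp(-r * t_d) = 1.4007 * 0.98465377 = 1.37920454
S_0' = S_0 - PV(D) = 51.5400 - 1.37920454 = 50.16079546
d1 = (ln(S_0'/K) + (r + sigma^2/2)*T) / (sigma*sqrt(T)) = -1.92203079
d2 = d1 - sigma*sqrt(T) = -1.99274146
exp(-rT) = 0.97970870
N(-d1) = 0.97269906; N(-d2) = 0.97685512
P = K * exp(-rT) * N(-d2) - S_0' * N(-d1) = 58.8000 * 0.97970870 * 0.97685512 - 50.16079546 * 0.97269906 = 7.4822


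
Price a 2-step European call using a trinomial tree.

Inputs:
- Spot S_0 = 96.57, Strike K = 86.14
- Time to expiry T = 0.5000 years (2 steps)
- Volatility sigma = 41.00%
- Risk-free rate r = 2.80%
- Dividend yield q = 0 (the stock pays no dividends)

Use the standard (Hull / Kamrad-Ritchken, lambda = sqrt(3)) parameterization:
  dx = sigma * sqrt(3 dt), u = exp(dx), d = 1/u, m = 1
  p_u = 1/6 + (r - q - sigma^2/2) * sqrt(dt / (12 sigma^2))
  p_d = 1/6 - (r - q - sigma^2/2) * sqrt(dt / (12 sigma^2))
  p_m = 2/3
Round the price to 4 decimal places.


dt = T/N = 0.250000; dx = sigma*sqrt(3*dt) = 0.355070
u = exp(dx) = 1.426281; d = 1/u = 0.701124
p_u = 0.146935, p_m = 0.666667, p_d = 0.186399
Discount per step: exp(-r*dt) = 0.993024
Stock lattice S(k, j) with j the centered position index:
  k=0: S(0,+0) = 96.5700
  k=1: S(1,-1) = 67.7076; S(1,+0) = 96.5700; S(1,+1) = 137.7360
  k=2: S(2,-2) = 47.4714; S(2,-1) = 67.7076; S(2,+0) = 96.5700; S(2,+1) = 137.7360; S(2,+2) = 196.4502
Terminal payoffs V(N, j) = max(S_T - K, 0):
  V(2,-2) = 0.000000; V(2,-1) = 0.000000; V(2,+0) = 10.430000; V(2,+1) = 51.595964; V(2,+2) = 110.310200
Backward induction: V(k, j) = exp(-r*dt) * [p_u * V(k+1, j+1) + p_m * V(k+1, j) + p_d * V(k+1, j-1)]
  V(1,-1) = exp(-r*dt) * [p_u*10.430000 + p_m*0.000000 + p_d*0.000000] = 1.521838
  V(1,+0) = exp(-r*dt) * [p_u*51.595964 + p_m*10.430000 + p_d*0.000000] = 14.433182
  V(1,+1) = exp(-r*dt) * [p_u*110.310200 + p_m*51.595964 + p_d*10.430000] = 52.183275
  V(0,+0) = exp(-r*dt) * [p_u*52.183275 + p_m*14.433182 + p_d*1.521838] = 17.450739

Answer: Price = V(0,0) = 17.4507


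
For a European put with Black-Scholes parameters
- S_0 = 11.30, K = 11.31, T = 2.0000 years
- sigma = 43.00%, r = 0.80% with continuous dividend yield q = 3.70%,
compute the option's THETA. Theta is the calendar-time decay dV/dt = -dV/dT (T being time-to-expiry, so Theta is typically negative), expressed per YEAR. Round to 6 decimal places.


d1 = 0.2072241140; d2 = -0.4008877178
phi(d1) = 0.3904679256; exp(-qT) = 0.9286716938; exp(-rT) = 0.9841273201
Theta = -S*exp(-qT)*phi(d1)*sigma/(2*sqrt(T)) + r*K*exp(-rT)*N(-d2) - q*S*exp(-qT)*N(-d1)
N(-d1) = 0.4179174179; N(-d2) = 0.6557486035; sqrt(T) = 1.4142135624
Term 1 = -11.3000 * 0.9286716938 * 0.3904679256 * 0.4300 / (2 * 1.4142135624) = -0.6229446769
Term 2 = 0.0080 * 11.3100 * 0.9841273201 * 0.6557486035 = 0.0583903737
Term 3 = -0.0370 * 11.3000 * 0.9286716938 * 0.4179174179 = -0.1622679867
Theta = -0.6229446769 + (0.0583903737) + (-0.1622679867) = -0.726822

Answer: Theta = -0.726822


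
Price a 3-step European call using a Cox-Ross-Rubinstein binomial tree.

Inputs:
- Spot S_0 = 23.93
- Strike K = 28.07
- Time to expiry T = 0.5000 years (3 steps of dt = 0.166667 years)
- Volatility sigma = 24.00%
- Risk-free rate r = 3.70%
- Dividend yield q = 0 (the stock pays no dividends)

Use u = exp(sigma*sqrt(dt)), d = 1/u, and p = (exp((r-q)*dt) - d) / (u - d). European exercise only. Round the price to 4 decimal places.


dt = T/N = 0.166667
u = exp(sigma*sqrt(dt)) = 1.102940; d = 1/u = 0.906667
p = (exp((r-q)*dt) - d) / (u - d) = 0.507041
Discount per step: exp(-r*dt) = 0.993852
Stock lattice S(k, i) with i counting down-moves:
  k=0: S(0,0) = 23.9300
  k=1: S(1,0) = 26.3934; S(1,1) = 21.6966
  k=2: S(2,0) = 29.1103; S(2,1) = 23.9300; S(2,2) = 19.6716
  k=3: S(3,0) = 32.1069; S(3,1) = 26.3934; S(3,2) = 21.6966; S(3,3) = 17.8356
Terminal payoffs V(N, i) = max(S_T - K, 0):
  V(3,0) = 4.036923; V(3,1) = 0.000000; V(3,2) = 0.000000; V(3,3) = 0.000000
Backward induction: V(k, i) = exp(-r*dt) * [p * V(k+1, i) + (1-p) * V(k+1, i+1)].
  V(2,0) = exp(-r*dt) * [p*4.036923 + (1-p)*0.000000] = 2.034300
  V(2,1) = exp(-r*dt) * [p*0.000000 + (1-p)*0.000000] = 0.000000
  V(2,2) = exp(-r*dt) * [p*0.000000 + (1-p)*0.000000] = 0.000000
  V(1,0) = exp(-r*dt) * [p*2.034300 + (1-p)*0.000000] = 1.025132
  V(1,1) = exp(-r*dt) * [p*0.000000 + (1-p)*0.000000] = 0.000000
  V(0,0) = exp(-r*dt) * [p*1.025132 + (1-p)*0.000000] = 0.516588

Answer: Price = V(0,0) = 0.5166


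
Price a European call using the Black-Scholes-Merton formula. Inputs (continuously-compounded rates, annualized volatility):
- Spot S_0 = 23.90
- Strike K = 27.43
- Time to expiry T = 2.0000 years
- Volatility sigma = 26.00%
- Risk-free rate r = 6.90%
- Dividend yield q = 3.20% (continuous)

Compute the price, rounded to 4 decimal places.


Answer: Price = 2.6898

Derivation:
d1 = (ln(S/K) + (r - q + 0.5*sigma^2) * T) / (sigma * sqrt(T)) = 0.01044656
d2 = d1 - sigma * sqrt(T) = -0.35724896
exp(-rT) = 0.87109869; exp(-qT) = 0.93800500
C = S_0 * exp(-qT) * N(d1) - K * exp(-rT) * N(d2)
N(d1) = 0.50416750; N(d2) = 0.36045272
C = 23.9000 * 0.93800500 * 0.50416750 - 27.4300 * 0.87109869 * 0.36045272 = 2.6898


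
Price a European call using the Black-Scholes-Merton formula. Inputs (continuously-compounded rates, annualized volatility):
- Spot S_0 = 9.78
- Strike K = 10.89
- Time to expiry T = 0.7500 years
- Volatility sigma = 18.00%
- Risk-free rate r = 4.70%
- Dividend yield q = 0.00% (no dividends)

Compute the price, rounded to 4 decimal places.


Answer: Price = 0.3303

Derivation:
d1 = (ln(S/K) + (r - q + 0.5*sigma^2) * T) / (sigma * sqrt(T)) = -0.38557666
d2 = d1 - sigma * sqrt(T) = -0.54146123
exp(-rT) = 0.96536405; exp(-qT) = 1.00000000
C = S_0 * exp(-qT) * N(d1) - K * exp(-rT) * N(d2)
N(d1) = 0.34990511; N(d2) = 0.29409486
C = 9.7800 * 1.00000000 * 0.34990511 - 10.8900 * 0.96536405 * 0.29409486 = 0.3303


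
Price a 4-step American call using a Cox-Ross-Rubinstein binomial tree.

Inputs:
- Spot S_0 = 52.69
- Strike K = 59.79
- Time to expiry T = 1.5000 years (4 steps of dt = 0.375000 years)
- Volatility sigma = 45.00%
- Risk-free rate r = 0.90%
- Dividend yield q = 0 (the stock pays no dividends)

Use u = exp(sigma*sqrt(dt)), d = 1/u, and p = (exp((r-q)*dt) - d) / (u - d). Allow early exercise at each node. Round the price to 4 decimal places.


dt = T/N = 0.375000
u = exp(sigma*sqrt(dt)) = 1.317278; d = 1/u = 0.759141
p = (exp((r-q)*dt) - d) / (u - d) = 0.437598
Discount per step: exp(-r*dt) = 0.996631
Stock lattice S(k, i) with i counting down-moves:
  k=0: S(0,0) = 52.6900
  k=1: S(1,0) = 69.4074; S(1,1) = 39.9991
  k=2: S(2,0) = 91.4288; S(2,1) = 52.6900; S(2,2) = 30.3650
  k=3: S(3,0) = 120.4372; S(3,1) = 69.4074; S(3,2) = 39.9991; S(3,3) = 23.0513
  k=4: S(4,0) = 158.6493; S(4,1) = 91.4288; S(4,2) = 52.6900; S(4,3) = 30.3650; S(4,4) = 17.4992
Terminal payoffs V(N, i) = max(S_T - K, 0):
  V(4,0) = 98.859294; V(4,1) = 31.638832; V(4,2) = 0.000000; V(4,3) = 0.000000; V(4,4) = 0.000000
Backward induction: V(k, i) = exp(-r*dt) * [p * V(k+1, i) + (1-p) * V(k+1, i+1)]; then take max(V_cont, immediate exercise) for American.
  V(3,0) = exp(-r*dt) * [p*98.859294 + (1-p)*31.638832] = 60.848653; exercise = 60.647202; V(3,0) = max -> 60.848653
  V(3,1) = exp(-r*dt) * [p*31.638832 + (1-p)*0.000000] = 13.798438; exercise = 9.617385; V(3,1) = max -> 13.798438
  V(3,2) = exp(-r*dt) * [p*0.000000 + (1-p)*0.000000] = 0.000000; exercise = 0.000000; V(3,2) = max -> 0.000000
  V(3,3) = exp(-r*dt) * [p*0.000000 + (1-p)*0.000000] = 0.000000; exercise = 0.000000; V(3,3) = max -> 0.000000
  V(2,0) = exp(-r*dt) * [p*60.848653 + (1-p)*13.798438] = 34.271650; exercise = 31.638832; V(2,0) = max -> 34.271650
  V(2,1) = exp(-r*dt) * [p*13.798438 + (1-p)*0.000000] = 6.017823; exercise = 0.000000; V(2,1) = max -> 6.017823
  V(2,2) = exp(-r*dt) * [p*0.000000 + (1-p)*0.000000] = 0.000000; exercise = 0.000000; V(2,2) = max -> 0.000000
  V(1,0) = exp(-r*dt) * [p*34.271650 + (1-p)*6.017823] = 18.319705; exercise = 9.617385; V(1,0) = max -> 18.319705
  V(1,1) = exp(-r*dt) * [p*6.017823 + (1-p)*0.000000] = 2.624514; exercise = 0.000000; V(1,1) = max -> 2.624514
  V(0,0) = exp(-r*dt) * [p*18.319705 + (1-p)*2.624514] = 9.460712; exercise = 0.000000; V(0,0) = max -> 9.460712

Answer: Price = V(0,0) = 9.4607


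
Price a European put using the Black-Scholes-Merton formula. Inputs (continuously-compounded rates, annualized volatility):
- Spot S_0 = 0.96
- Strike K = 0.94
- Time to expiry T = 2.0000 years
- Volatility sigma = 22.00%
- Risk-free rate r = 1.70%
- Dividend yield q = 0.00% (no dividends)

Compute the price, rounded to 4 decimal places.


Answer: Price = 0.0916

Derivation:
d1 = (ln(S/K) + (r - q + 0.5*sigma^2) * T) / (sigma * sqrt(T)) = 0.33251185
d2 = d1 - sigma * sqrt(T) = 0.02138487
exp(-rT) = 0.96657150; exp(-qT) = 1.00000000
P = K * exp(-rT) * N(-d2) - S_0 * exp(-qT) * N(-d1)
N(-d1) = 0.36975140; N(-d2) = 0.49146932
P = 0.9400 * 0.96657150 * 0.49146932 - 0.9600 * 1.00000000 * 0.36975140 = 0.0916


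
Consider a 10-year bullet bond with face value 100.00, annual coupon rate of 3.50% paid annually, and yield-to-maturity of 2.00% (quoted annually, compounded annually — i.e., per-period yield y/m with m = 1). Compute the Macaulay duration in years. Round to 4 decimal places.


Coupon per period c = face * coupon_rate / m = 3.500000
Periods per year m = 1; per-period yield y/m = 0.020000
Number of cashflows N = 10
Cashflows (t years, CF_t, discount factor 1/(1+y/m)^(m*t), PV):
  t = 1.0000: CF_t = 3.500000, DF = 0.980392, PV = 3.431373
  t = 2.0000: CF_t = 3.500000, DF = 0.961169, PV = 3.364091
  t = 3.0000: CF_t = 3.500000, DF = 0.942322, PV = 3.298128
  t = 4.0000: CF_t = 3.500000, DF = 0.923845, PV = 3.233459
  t = 5.0000: CF_t = 3.500000, DF = 0.905731, PV = 3.170058
  t = 6.0000: CF_t = 3.500000, DF = 0.887971, PV = 3.107900
  t = 7.0000: CF_t = 3.500000, DF = 0.870560, PV = 3.046961
  t = 8.0000: CF_t = 3.500000, DF = 0.853490, PV = 2.987216
  t = 9.0000: CF_t = 3.500000, DF = 0.836755, PV = 2.928643
  t = 10.0000: CF_t = 103.500000, DF = 0.820348, PV = 84.906049
Price P = sum_t PV_t = 113.473878
Macaulay numerator sum_t t * PV_t:
  t * PV_t at t = 1.0000: 3.431373
  t * PV_t at t = 2.0000: 6.728181
  t * PV_t at t = 3.0000: 9.894385
  t * PV_t at t = 4.0000: 12.933836
  t * PV_t at t = 5.0000: 15.850289
  t * PV_t at t = 6.0000: 18.647399
  t * PV_t at t = 7.0000: 21.328724
  t * PV_t at t = 8.0000: 23.897730
  t * PV_t at t = 9.0000: 26.357791
  t * PV_t at t = 10.0000: 849.060490
Macaulay duration D = (sum_t t * PV_t) / P = 988.130199 / 113.473878 = 8.707997

Answer: Macaulay duration = 8.7080 years


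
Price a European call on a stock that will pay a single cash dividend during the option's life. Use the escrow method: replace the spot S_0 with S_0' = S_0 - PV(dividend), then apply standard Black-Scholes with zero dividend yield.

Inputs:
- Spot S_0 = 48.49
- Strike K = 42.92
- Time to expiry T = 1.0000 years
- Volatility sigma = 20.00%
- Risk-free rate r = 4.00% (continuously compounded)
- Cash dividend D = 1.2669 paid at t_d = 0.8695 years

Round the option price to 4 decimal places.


Answer: Price = 7.3255

Derivation:
PV(D) = D * exp(-r * t_d) = 1.2669 * 0.96581787 = 1.22359466
S_0' = S_0 - PV(D) = 48.4900 - 1.22359466 = 47.26640534
d1 = (ln(S_0'/K) + (r + sigma^2/2)*T) / (sigma*sqrt(T)) = 0.78230939
d2 = d1 - sigma*sqrt(T) = 0.58230939
exp(-rT) = 0.96078944
N(d1) = 0.78298362; N(d2) = 0.71982085
C = S_0' * N(d1) - K * exp(-rT) * N(d2) = 47.26640534 * 0.78298362 - 42.9200 * 0.96078944 * 0.71982085 = 7.3255


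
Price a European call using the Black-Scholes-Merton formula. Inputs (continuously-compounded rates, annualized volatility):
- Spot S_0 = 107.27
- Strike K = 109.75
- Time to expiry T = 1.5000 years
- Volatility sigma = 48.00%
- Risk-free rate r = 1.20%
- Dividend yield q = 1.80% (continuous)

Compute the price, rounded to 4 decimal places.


d1 = (ln(S/K) + (r - q + 0.5*sigma^2) * T) / (sigma * sqrt(T)) = 0.23975056
d2 = d1 - sigma * sqrt(T) = -0.34812698
exp(-rT) = 0.98216103; exp(-qT) = 0.97336124
C = S_0 * exp(-qT) * N(d1) - K * exp(-rT) * N(d2)
N(d1) = 0.59473818; N(d2) = 0.36387241
C = 107.2700 * 0.97336124 * 0.59473818 - 109.7500 * 0.98216103 * 0.36387241 = 22.8755

Answer: Price = 22.8755


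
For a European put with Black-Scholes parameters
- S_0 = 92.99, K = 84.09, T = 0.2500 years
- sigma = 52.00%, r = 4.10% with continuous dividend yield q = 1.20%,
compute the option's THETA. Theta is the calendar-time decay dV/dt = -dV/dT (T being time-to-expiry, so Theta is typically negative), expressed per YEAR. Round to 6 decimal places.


Answer: Theta = -15.582436

Derivation:
d1 = 0.5448242563; d2 = 0.2848242563
phi(d1) = 0.3439168836; exp(-qT) = 0.9970044955; exp(-rT) = 0.9898023522
Theta = -S*exp(-qT)*phi(d1)*sigma/(2*sqrt(T)) + r*K*exp(-rT)*N(-d2) - q*S*exp(-qT)*N(-d1)
N(-d1) = 0.2929371971; N(-d2) = 0.3878893939; sqrt(T) = 0.5000000000
Term 1 = -92.9900 * 0.9970044955 * 0.3439168836 * 0.5200 / (2 * 0.5000000000) = -16.5802167870
Term 2 = 0.0410 * 84.0900 * 0.9898023522 * 0.3878893939 = 1.3236848418
Term 3 = -0.0120 * 92.9900 * 0.9970044955 * 0.2929371971 = -0.3259035807
Theta = -16.5802167870 + (1.3236848418) + (-0.3259035807) = -15.582436


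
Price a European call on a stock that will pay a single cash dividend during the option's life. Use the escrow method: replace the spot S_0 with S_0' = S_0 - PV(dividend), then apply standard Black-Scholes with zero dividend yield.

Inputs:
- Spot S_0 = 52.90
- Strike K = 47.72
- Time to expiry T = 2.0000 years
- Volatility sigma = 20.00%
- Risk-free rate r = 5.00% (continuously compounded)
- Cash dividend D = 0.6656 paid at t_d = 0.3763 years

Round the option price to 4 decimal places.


Answer: Price = 11.0623

Derivation:
PV(D) = D * exp(-r * t_d) = 0.6656 * 0.98136090 = 0.65319381
S_0' = S_0 - PV(D) = 52.9000 - 0.65319381 = 52.24680619
d1 = (ln(S_0'/K) + (r + sigma^2/2)*T) / (sigma*sqrt(T)) = 0.81539370
d2 = d1 - sigma*sqrt(T) = 0.53255099
exp(-rT) = 0.90483742
N(d1) = 0.79257651; N(d2) = 0.70282778
C = S_0' * N(d1) - K * exp(-rT) * N(d2) = 52.24680619 * 0.79257651 - 47.7200 * 0.90483742 * 0.70282778 = 11.0623


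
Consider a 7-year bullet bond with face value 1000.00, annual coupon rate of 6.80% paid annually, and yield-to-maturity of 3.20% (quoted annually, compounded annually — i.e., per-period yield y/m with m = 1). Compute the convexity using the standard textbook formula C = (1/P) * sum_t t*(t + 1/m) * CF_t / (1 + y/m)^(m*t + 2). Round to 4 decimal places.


Coupon per period c = face * coupon_rate / m = 68.000000
Periods per year m = 1; per-period yield y/m = 0.032000
Number of cashflows N = 7
Cashflows (t years, CF_t, discount factor 1/(1+y/m)^(m*t), PV):
  t = 1.0000: CF_t = 68.000000, DF = 0.968992, PV = 65.891473
  t = 2.0000: CF_t = 68.000000, DF = 0.938946, PV = 63.848326
  t = 3.0000: CF_t = 68.000000, DF = 0.909831, PV = 61.868533
  t = 4.0000: CF_t = 68.000000, DF = 0.881620, PV = 59.950129
  t = 5.0000: CF_t = 68.000000, DF = 0.854283, PV = 58.091210
  t = 6.0000: CF_t = 68.000000, DF = 0.827793, PV = 56.289933
  t = 7.0000: CF_t = 1068.000000, DF = 0.802125, PV = 856.669631
Price P = sum_t PV_t = 1222.609236
Convexity numerator sum_t t*(t + 1/m) * CF_t / (1+y/m)^(m*t + 2):
  t = 1.0000: term = 123.737067
  t = 2.0000: term = 359.700775
  t = 3.0000: term = 697.094526
  t = 4.0000: term = 1125.798653
  t = 5.0000: term = 1636.335251
  t = 6.0000: term = 2219.834643
  t = 7.0000: term = 45044.524221
Convexity = (1/P) * sum = 51207.025136 / 1222.609236 = 41.883395

Answer: Convexity = 41.8834


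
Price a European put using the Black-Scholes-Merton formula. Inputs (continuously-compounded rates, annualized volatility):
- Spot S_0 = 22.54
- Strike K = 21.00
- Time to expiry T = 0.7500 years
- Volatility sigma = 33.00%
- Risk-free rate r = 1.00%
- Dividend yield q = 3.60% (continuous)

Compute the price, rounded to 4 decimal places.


d1 = (ln(S/K) + (r - q + 0.5*sigma^2) * T) / (sigma * sqrt(T)) = 0.32228942
d2 = d1 - sigma * sqrt(T) = 0.03650103
exp(-rT) = 0.99252805; exp(-qT) = 0.97336124
P = K * exp(-rT) * N(-d2) - S_0 * exp(-qT) * N(-d1)
N(-d1) = 0.37361673; N(-d2) = 0.48544143
P = 21.0000 * 0.99252805 * 0.48544143 - 22.5400 * 0.97336124 * 0.37361673 = 1.9211

Answer: Price = 1.9211


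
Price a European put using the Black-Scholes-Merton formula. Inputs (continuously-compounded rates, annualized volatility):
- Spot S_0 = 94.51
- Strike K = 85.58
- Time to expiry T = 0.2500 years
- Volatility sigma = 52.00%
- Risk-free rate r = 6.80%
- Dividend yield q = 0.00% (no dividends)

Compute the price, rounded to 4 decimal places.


Answer: Price = 4.9549

Derivation:
d1 = (ln(S/K) + (r - q + 0.5*sigma^2) * T) / (sigma * sqrt(T)) = 0.57713092
d2 = d1 - sigma * sqrt(T) = 0.31713092
exp(-rT) = 0.98314368; exp(-qT) = 1.00000000
P = K * exp(-rT) * N(-d2) - S_0 * exp(-qT) * N(-d1)
N(-d1) = 0.28192551; N(-d2) = 0.37557213
P = 85.5800 * 0.98314368 * 0.37557213 - 94.5100 * 1.00000000 * 0.28192551 = 4.9549


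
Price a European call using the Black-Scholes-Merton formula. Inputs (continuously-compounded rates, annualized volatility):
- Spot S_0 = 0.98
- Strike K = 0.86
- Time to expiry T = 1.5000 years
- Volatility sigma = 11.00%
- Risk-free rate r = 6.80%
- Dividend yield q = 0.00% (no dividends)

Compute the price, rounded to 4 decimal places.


d1 = (ln(S/K) + (r - q + 0.5*sigma^2) * T) / (sigma * sqrt(T)) = 1.79402991
d2 = d1 - sigma * sqrt(T) = 1.65930797
exp(-rT) = 0.90302955; exp(-qT) = 1.00000000
C = S_0 * exp(-qT) * N(d1) - K * exp(-rT) * N(d2)
N(d1) = 0.96359580; N(d2) = 0.95147313
C = 0.9800 * 1.00000000 * 0.96359580 - 0.8600 * 0.90302955 * 0.95147313 = 0.2054

Answer: Price = 0.2054


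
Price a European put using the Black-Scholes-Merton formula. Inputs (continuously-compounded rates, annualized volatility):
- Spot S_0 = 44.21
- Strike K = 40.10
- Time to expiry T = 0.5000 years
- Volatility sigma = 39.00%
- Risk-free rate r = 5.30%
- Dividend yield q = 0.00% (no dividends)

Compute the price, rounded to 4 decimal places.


d1 = (ln(S/K) + (r - q + 0.5*sigma^2) * T) / (sigma * sqrt(T)) = 0.58780399
d2 = d1 - sigma * sqrt(T) = 0.31203235
exp(-rT) = 0.97384804; exp(-qT) = 1.00000000
P = K * exp(-rT) * N(-d2) - S_0 * exp(-qT) * N(-d1)
N(-d1) = 0.27833193; N(-d2) = 0.37750797
P = 40.1000 * 0.97384804 * 0.37750797 - 44.2100 * 1.00000000 * 0.27833193 = 2.4371

Answer: Price = 2.4371


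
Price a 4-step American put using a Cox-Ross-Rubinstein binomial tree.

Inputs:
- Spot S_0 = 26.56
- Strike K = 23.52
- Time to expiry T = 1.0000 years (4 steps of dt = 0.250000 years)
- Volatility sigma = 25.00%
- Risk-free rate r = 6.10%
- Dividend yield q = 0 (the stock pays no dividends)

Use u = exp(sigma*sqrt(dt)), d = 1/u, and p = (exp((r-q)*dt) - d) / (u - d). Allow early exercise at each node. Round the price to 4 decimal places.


dt = T/N = 0.250000
u = exp(sigma*sqrt(dt)) = 1.133148; d = 1/u = 0.882497
p = (exp((r-q)*dt) - d) / (u - d) = 0.530098
Discount per step: exp(-r*dt) = 0.984866
Stock lattice S(k, i) with i counting down-moves:
  k=0: S(0,0) = 26.5600
  k=1: S(1,0) = 30.0964; S(1,1) = 23.4391
  k=2: S(2,0) = 34.1037; S(2,1) = 26.5600; S(2,2) = 20.6849
  k=3: S(3,0) = 38.6446; S(3,1) = 30.0964; S(3,2) = 23.4391; S(3,3) = 18.2544
  k=4: S(4,0) = 43.7900; S(4,1) = 34.1037; S(4,2) = 26.5600; S(4,3) = 20.6849; S(4,4) = 16.1095
Terminal payoffs V(N, i) = max(K - S_T, 0):
  V(4,0) = 0.000000; V(4,1) = 0.000000; V(4,2) = 0.000000; V(4,3) = 2.835051; V(4,4) = 7.410546
Backward induction: V(k, i) = exp(-r*dt) * [p * V(k+1, i) + (1-p) * V(k+1, i+1)]; then take max(V_cont, immediate exercise) for American.
  V(3,0) = exp(-r*dt) * [p*0.000000 + (1-p)*0.000000] = 0.000000; exercise = 0.000000; V(3,0) = max -> 0.000000
  V(3,1) = exp(-r*dt) * [p*0.000000 + (1-p)*0.000000] = 0.000000; exercise = 0.000000; V(3,1) = max -> 0.000000
  V(3,2) = exp(-r*dt) * [p*0.000000 + (1-p)*2.835051] = 1.312033; exercise = 0.080882; V(3,2) = max -> 1.312033
  V(3,3) = exp(-r*dt) * [p*2.835051 + (1-p)*7.410546] = 4.909638; exercise = 5.265597; V(3,3) = max -> 5.265597
  V(2,0) = exp(-r*dt) * [p*0.000000 + (1-p)*0.000000] = 0.000000; exercise = 0.000000; V(2,0) = max -> 0.000000
  V(2,1) = exp(-r*dt) * [p*0.000000 + (1-p)*1.312033] = 0.607196; exercise = 0.000000; V(2,1) = max -> 0.607196
  V(2,2) = exp(-r*dt) * [p*1.312033 + (1-p)*5.265597] = 3.121846; exercise = 2.835051; V(2,2) = max -> 3.121846
  V(1,0) = exp(-r*dt) * [p*0.000000 + (1-p)*0.607196] = 0.281004; exercise = 0.000000; V(1,0) = max -> 0.281004
  V(1,1) = exp(-r*dt) * [p*0.607196 + (1-p)*3.121846] = 1.761762; exercise = 0.080882; V(1,1) = max -> 1.761762
  V(0,0) = exp(-r*dt) * [p*0.281004 + (1-p)*1.761762] = 0.962031; exercise = 0.000000; V(0,0) = max -> 0.962031

Answer: Price = V(0,0) = 0.9620


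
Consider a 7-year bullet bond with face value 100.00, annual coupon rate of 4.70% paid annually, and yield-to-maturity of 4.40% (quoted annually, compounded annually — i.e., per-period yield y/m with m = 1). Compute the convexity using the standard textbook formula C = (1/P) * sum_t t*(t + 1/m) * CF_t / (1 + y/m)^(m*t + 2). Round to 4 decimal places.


Coupon per period c = face * coupon_rate / m = 4.700000
Periods per year m = 1; per-period yield y/m = 0.044000
Number of cashflows N = 7
Cashflows (t years, CF_t, discount factor 1/(1+y/m)^(m*t), PV):
  t = 1.0000: CF_t = 4.700000, DF = 0.957854, PV = 4.501916
  t = 2.0000: CF_t = 4.700000, DF = 0.917485, PV = 4.312180
  t = 3.0000: CF_t = 4.700000, DF = 0.878817, PV = 4.130440
  t = 4.0000: CF_t = 4.700000, DF = 0.841779, PV = 3.956361
  t = 5.0000: CF_t = 4.700000, DF = 0.806302, PV = 3.789617
  t = 6.0000: CF_t = 4.700000, DF = 0.772320, PV = 3.629902
  t = 7.0000: CF_t = 104.700000, DF = 0.739770, PV = 77.453882
Price P = sum_t PV_t = 101.774298
Convexity numerator sum_t t*(t + 1/m) * CF_t / (1+y/m)^(m*t + 2):
  t = 1.0000: term = 8.260881
  t = 2.0000: term = 23.738163
  t = 3.0000: term = 45.475409
  t = 4.0000: term = 72.598034
  t = 5.0000: term = 104.307521
  t = 6.0000: term = 139.875985
  t = 7.0000: term = 3979.515684
Convexity = (1/P) * sum = 4373.771677 / 101.774298 = 42.975209

Answer: Convexity = 42.9752
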